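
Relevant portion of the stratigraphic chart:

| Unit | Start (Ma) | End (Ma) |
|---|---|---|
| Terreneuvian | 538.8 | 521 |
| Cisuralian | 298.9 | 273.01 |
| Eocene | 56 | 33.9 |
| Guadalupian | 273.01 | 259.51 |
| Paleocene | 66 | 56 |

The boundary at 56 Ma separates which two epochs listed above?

The Paleocene ends at 56 Ma and the Eocene begins at 56 Ma, so they share that boundary.

Paleocene and Eocene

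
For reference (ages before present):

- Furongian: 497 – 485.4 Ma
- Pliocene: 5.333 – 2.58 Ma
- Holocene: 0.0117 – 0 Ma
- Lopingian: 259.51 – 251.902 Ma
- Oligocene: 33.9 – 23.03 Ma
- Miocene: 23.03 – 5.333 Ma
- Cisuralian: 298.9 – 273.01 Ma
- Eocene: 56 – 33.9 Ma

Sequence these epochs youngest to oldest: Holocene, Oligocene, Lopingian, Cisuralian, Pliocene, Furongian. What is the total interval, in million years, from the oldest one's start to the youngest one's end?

Holocene → Pliocene → Oligocene → Lopingian → Cisuralian → Furongian; total span 497 Myr

Start ages (Ma): Furongian 497, Cisuralian 298.9, Lopingian 259.51, Oligocene 33.9, Pliocene 5.333, Holocene 0.0117.
Ordered youngest to oldest: Holocene, Pliocene, Oligocene, Lopingian, Cisuralian, Furongian.
Span = 497 − 0 = 497 Myr.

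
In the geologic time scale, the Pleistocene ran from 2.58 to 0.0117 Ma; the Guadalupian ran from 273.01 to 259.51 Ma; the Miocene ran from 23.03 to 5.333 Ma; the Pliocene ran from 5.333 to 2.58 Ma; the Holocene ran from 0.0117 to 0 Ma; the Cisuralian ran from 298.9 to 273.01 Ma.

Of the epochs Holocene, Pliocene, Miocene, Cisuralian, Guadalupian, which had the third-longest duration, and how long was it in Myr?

Guadalupian, 13.5 million years

Durations: Holocene 0.0117; Pliocene 2.753; Miocene 17.697; Cisuralian 25.89; Guadalupian 13.5 Myr.
Sorted longest-first: Cisuralian (25.89), Miocene (17.697), Guadalupian (13.5), Pliocene (2.753), Holocene (0.0117).
The third longest is Guadalupian at 13.5 Myr.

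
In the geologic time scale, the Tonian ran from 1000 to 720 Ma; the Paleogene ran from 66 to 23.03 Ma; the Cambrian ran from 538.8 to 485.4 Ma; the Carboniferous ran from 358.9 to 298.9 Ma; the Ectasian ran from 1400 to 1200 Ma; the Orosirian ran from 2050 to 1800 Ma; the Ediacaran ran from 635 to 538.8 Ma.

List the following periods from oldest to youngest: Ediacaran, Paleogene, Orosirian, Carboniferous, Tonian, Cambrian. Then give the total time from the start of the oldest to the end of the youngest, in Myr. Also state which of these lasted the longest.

Orosirian, Tonian, Ediacaran, Cambrian, Carboniferous, Paleogene; total span 2026.97 Myr; longest is Tonian

Start ages (Ma): Orosirian 2050, Tonian 1000, Ediacaran 635, Cambrian 538.8, Carboniferous 358.9, Paleogene 66.
Ordered oldest to youngest: Orosirian, Tonian, Ediacaran, Cambrian, Carboniferous, Paleogene.
Span = 2050 − 23.03 = 2026.97 Myr.
Durations: Paleogene 42.97, Carboniferous 60, Orosirian 250, Cambrian 53.4, Tonian 280, Ediacaran 96.2 → longest is Tonian (280 Myr).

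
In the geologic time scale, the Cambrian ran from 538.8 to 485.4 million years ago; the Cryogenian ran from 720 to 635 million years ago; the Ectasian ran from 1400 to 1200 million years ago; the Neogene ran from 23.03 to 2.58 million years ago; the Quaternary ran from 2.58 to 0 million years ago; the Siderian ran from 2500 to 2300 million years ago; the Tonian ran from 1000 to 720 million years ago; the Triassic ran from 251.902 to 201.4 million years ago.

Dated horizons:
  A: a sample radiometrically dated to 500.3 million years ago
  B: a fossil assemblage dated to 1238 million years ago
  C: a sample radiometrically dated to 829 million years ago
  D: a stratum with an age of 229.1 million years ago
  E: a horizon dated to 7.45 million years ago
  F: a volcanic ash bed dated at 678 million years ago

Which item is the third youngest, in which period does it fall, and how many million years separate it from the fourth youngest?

Smaller Ma means younger, so youngest first: E 7.45 < D 229.1 < A 500.3 < F 678 < C 829 < B 1238.
Counting 3 along gives A (500.3 Ma); the excerpt puts that inside the Cambrian, 538.8–485.4 Ma.
Next in line is F (678 Ma), and 678 − 500.3 = 177.7 Myr.

A, in the Cambrian; 177.7 million years to F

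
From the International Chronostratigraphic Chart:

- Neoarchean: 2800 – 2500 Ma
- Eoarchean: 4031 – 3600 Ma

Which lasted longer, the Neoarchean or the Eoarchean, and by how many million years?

Eoarchean, by 131 million years

Neoarchean: 2800 − 2500 = 300 Myr.
Eoarchean: 4031 − 3600 = 431 Myr.
Difference: 431 − 300 = 131 Myr, so the Eoarchean was longer.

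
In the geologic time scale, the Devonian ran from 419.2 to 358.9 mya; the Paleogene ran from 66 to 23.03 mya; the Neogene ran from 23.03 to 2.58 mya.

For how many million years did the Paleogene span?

66 − 23.03 = 42.97 million years.

42.97 million years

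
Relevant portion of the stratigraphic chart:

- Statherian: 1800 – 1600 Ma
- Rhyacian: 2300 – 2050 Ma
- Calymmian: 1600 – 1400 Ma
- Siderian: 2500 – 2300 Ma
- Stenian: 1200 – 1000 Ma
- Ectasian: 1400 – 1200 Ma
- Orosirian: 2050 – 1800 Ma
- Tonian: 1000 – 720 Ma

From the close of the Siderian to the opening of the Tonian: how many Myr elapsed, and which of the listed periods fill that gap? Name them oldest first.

The Siderian closes at 2300 Ma and the Tonian opens at 1000 Ma, so the interval is 2300 − 1000 = 1300 Myr.
A period fits inside if it starts at or after 2300 Ma and ends at or before 1000 Ma; oldest first that gives Rhyacian, Orosirian, Statherian, Calymmian, Ectasian, Stenian.

1300 million years; Rhyacian, Orosirian, Statherian, Calymmian, Ectasian, Stenian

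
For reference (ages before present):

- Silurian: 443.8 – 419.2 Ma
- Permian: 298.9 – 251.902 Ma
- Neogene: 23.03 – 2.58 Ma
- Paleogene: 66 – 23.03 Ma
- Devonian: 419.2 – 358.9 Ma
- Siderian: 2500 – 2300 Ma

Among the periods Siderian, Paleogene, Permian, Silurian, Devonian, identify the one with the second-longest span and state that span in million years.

Devonian, 60.3 million years

Start − end for each: Siderian 2500 − 2300 = 200; Paleogene 66 − 23.03 = 42.97; Permian 298.9 − 251.902 = 46.998; Silurian 443.8 − 419.2 = 24.6; Devonian 419.2 − 358.9 = 60.3.
Ranking these from longest: Siderian > Devonian > Permian > Paleogene > Silurian.
Position 2 in that ranking is Devonian, which lasted 60.3 Myr.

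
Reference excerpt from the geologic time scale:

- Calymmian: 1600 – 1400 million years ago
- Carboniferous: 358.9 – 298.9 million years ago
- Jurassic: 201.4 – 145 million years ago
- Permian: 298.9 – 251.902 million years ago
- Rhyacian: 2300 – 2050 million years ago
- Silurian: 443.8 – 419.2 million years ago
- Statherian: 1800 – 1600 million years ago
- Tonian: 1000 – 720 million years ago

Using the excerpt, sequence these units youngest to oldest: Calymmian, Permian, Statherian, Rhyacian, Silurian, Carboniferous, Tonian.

Read off each span (Ma): Calymmian 1600–1400; Permian 298.9–251.902; Statherian 1800–1600; Rhyacian 2300–2050; Silurian 443.8–419.2; Carboniferous 358.9–298.9; Tonian 1000–720.
Larger Ma is older, so oldest→youngest is Rhyacian, Statherian, Calymmian, Tonian, Silurian, Carboniferous, Permian; reverse it for youngest→oldest.

Permian, then Carboniferous, then Silurian, then Tonian, then Calymmian, then Statherian, then Rhyacian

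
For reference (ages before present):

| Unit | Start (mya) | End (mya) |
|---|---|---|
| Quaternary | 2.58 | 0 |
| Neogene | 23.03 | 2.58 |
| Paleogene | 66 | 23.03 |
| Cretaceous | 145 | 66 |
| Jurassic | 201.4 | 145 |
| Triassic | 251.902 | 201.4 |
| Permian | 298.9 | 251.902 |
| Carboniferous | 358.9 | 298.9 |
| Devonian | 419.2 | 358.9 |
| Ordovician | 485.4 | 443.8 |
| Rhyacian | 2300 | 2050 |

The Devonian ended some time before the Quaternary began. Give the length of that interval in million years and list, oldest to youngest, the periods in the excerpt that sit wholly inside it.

356.32 million years; Carboniferous, Permian, Triassic, Jurassic, Cretaceous, Paleogene, Neogene

End of Devonian = 358.9 Ma; start of Quaternary = 2.58 Ma.
Gap = 358.9 − 2.58 = 356.32 Myr.
Periods wholly inside 358.9–2.58 Ma: Carboniferous (358.9–298.9), Permian (298.9–251.902), Triassic (251.902–201.4), Jurassic (201.4–145), Cretaceous (145–66), Paleogene (66–23.03), Neogene (23.03–2.58).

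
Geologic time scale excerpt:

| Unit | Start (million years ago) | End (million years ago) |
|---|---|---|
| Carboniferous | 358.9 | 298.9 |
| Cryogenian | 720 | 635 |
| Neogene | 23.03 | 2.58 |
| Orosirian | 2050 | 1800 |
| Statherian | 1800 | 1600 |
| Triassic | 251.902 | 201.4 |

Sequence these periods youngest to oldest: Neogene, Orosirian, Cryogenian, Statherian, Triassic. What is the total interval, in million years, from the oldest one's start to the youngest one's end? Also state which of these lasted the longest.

From the excerpt: Neogene 23.03–2.58; Orosirian 2050–1800; Cryogenian 720–635; Statherian 1800–1600; Triassic 251.902–201.4 (Ma).
Larger Ma is earlier, so the oldest is Orosirian and the youngest is Neogene; youngest to oldest: Neogene, Triassic, Cryogenian, Statherian, Orosirian.
Oldest start 2050 minus youngest end 2.58 gives 2047.42 Myr overall.
Individual lengths (start − end): Statherian 200; Orosirian 250; Neogene 20.45; Cryogenian 85; Triassic 50.502. The largest is Orosirian at 250 Myr.

Neogene, Triassic, Cryogenian, Statherian, Orosirian; total span 2047.42 Myr; longest is Orosirian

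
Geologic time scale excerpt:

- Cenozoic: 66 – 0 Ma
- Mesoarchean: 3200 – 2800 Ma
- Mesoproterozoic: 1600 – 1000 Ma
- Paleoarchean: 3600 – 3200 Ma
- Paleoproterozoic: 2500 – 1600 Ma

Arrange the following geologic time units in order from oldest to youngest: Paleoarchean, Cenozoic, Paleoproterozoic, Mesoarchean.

The oldest of these is Paleoarchean (starts 3600 Ma) and the youngest is Cenozoic (ends 0 Ma).
In between, by decreasing start age: Mesoarchean (3200), Paleoproterozoic (2500).

Paleoarchean, Mesoarchean, Paleoproterozoic, Cenozoic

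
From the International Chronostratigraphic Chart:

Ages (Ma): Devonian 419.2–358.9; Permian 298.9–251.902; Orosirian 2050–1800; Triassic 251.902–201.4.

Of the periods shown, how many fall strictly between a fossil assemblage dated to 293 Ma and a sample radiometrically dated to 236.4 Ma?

Checking each listed span, none has both start < 293 Ma and end > 236.4 Ma — every period straddles one of the two dates or lies outside them — so the count is 0.

0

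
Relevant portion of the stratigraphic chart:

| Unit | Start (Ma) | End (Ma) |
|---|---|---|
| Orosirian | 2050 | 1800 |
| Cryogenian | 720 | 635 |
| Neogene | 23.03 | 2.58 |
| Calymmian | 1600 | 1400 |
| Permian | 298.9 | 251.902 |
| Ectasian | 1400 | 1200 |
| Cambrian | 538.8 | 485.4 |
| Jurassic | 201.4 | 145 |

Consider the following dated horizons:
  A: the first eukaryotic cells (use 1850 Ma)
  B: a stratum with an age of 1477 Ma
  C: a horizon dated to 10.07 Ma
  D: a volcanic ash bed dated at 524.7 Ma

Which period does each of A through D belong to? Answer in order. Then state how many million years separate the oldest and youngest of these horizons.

A — Orosirian; B — Calymmian; C — Neogene; D — Cambrian; span 1839.93 million years

Match each age against the start–end ranges in the excerpt: A = 1850 Ma → Orosirian (2050–1800); B = 1477 Ma → Calymmian (1600–1400); C = 10.07 Ma → Neogene (23.03–2.58); D = 524.7 Ma → Cambrian (538.8–485.4).
The largest age is 1850 Ma and the smallest is 10.07 Ma; their difference is 1839.93 Myr.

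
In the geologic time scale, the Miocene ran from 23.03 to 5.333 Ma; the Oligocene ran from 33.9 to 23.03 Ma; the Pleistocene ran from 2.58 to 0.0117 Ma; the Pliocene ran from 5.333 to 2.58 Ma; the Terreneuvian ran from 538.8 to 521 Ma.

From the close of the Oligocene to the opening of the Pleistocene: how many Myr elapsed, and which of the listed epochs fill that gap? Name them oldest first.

The Oligocene closes at 23.03 Ma and the Pleistocene opens at 2.58 Ma, so the interval is 23.03 − 2.58 = 20.45 Myr.
An epoch fits inside if it starts at or after 23.03 Ma and ends at or before 2.58 Ma; oldest first that gives Miocene, Pliocene.

20.45 million years; Miocene, Pliocene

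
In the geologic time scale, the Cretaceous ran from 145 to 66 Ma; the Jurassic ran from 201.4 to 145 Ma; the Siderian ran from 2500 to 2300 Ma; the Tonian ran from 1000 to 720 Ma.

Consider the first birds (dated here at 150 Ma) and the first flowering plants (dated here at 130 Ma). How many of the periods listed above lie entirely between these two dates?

0

Checking each listed span, none has both start < 150 Ma and end > 130 Ma — every period straddles one of the two dates or lies outside them — so the count is 0.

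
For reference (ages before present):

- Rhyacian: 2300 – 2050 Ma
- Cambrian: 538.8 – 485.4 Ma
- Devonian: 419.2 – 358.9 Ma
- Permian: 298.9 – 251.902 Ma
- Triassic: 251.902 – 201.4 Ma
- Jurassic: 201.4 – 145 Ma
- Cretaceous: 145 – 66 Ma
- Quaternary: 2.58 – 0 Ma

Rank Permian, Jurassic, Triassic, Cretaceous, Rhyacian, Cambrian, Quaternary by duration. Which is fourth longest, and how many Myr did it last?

Cambrian, 53.4 million years

Start − end for each: Permian 298.9 − 251.902 = 46.998; Jurassic 201.4 − 145 = 56.4; Triassic 251.902 − 201.4 = 50.502; Cretaceous 145 − 66 = 79; Rhyacian 2300 − 2050 = 250; Cambrian 538.8 − 485.4 = 53.4; Quaternary 2.58 − 0 = 2.58.
Ranking these from longest: Rhyacian > Cretaceous > Jurassic > Cambrian > Triassic > Permian > Quaternary.
Position 4 in that ranking is Cambrian, which lasted 53.4 Myr.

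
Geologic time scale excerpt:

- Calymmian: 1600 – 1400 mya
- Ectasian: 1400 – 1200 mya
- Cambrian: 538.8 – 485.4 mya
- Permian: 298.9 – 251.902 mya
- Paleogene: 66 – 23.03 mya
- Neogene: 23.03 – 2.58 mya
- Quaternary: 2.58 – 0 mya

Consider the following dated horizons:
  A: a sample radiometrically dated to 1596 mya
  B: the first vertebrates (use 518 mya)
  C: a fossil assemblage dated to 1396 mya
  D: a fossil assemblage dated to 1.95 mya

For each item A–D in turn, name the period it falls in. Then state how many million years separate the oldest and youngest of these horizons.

A — Calymmian; B — Cambrian; C — Ectasian; D — Quaternary; span 1594.05 million years

A: 1596 Ma lies in 1600–1400 Ma, so Calymmian.
B: 518 Ma lies in 538.8–485.4 Ma, so Cambrian.
C: 1396 Ma lies in 1400–1200 Ma, so Ectasian.
D: 1.95 Ma lies in 2.58–0 Ma, so Quaternary.
Oldest = 1596 Ma, youngest = 1.95 Ma → span 1594.05 Myr.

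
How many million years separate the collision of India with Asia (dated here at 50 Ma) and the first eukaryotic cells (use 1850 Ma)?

1800 million years

1850 − 50 = 1800 million years.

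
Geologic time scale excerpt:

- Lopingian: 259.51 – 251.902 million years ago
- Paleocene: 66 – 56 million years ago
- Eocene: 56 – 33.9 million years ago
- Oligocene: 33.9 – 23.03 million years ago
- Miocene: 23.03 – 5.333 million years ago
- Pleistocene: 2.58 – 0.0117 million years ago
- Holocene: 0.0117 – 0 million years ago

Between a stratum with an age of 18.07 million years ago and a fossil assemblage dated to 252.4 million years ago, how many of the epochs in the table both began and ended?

3

The older date is 252.4 Ma and the younger is 18.07 Ma.
Epochs with start < 252.4 and end > 18.07 Ma: Paleocene (66–56), Eocene (56–33.9), Oligocene (33.9–23.03).
That is 3 complete epochs.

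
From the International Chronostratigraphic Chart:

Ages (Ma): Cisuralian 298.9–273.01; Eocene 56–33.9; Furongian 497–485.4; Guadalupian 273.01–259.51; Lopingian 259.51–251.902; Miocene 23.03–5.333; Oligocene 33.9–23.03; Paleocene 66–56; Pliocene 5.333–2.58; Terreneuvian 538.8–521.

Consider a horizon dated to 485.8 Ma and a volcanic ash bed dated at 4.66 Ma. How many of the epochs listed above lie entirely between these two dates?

The older date is 485.8 Ma and the younger is 4.66 Ma.
Epochs with start < 485.8 and end > 4.66 Ma: Cisuralian (298.9–273.01), Guadalupian (273.01–259.51), Lopingian (259.51–251.902), Paleocene (66–56), Eocene (56–33.9), Oligocene (33.9–23.03), Miocene (23.03–5.333).
That is 7 complete epochs.

7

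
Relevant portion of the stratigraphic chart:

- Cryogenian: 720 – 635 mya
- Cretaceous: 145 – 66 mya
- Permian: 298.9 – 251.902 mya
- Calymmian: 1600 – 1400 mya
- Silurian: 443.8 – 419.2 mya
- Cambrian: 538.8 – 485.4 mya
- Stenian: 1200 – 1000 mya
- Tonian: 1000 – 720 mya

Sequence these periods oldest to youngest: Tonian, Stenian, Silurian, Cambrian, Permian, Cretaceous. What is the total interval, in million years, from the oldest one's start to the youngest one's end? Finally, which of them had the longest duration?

Stenian, Tonian, Cambrian, Silurian, Permian, Cretaceous; total span 1134 Myr; longest is Tonian

From the excerpt: Tonian 1000–720; Stenian 1200–1000; Silurian 443.8–419.2; Cambrian 538.8–485.4; Permian 298.9–251.902; Cretaceous 145–66 (Ma).
Larger Ma is earlier, so the oldest is Stenian and the youngest is Cretaceous; oldest to youngest: Stenian, Tonian, Cambrian, Silurian, Permian, Cretaceous.
Oldest start 1200 minus youngest end 66 gives 1134 Myr overall.
Individual lengths (start − end): Silurian 24.6; Cambrian 53.4; Stenian 200; Cretaceous 79; Permian 46.998; Tonian 280. The largest is Tonian at 280 Myr.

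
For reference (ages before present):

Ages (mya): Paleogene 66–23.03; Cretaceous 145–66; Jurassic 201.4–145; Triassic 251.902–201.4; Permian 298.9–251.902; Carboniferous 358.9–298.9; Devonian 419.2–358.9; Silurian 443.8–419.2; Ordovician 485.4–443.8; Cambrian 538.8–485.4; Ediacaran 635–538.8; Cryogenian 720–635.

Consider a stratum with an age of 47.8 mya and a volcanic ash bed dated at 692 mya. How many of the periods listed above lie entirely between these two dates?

10

The older date is 692 Ma and the younger is 47.8 Ma.
Periods with start < 692 and end > 47.8 Ma: Ediacaran (635–538.8), Cambrian (538.8–485.4), Ordovician (485.4–443.8), Silurian (443.8–419.2), Devonian (419.2–358.9), Carboniferous (358.9–298.9), Permian (298.9–251.902), Triassic (251.902–201.4), Jurassic (201.4–145), Cretaceous (145–66).
That is 10 complete periods.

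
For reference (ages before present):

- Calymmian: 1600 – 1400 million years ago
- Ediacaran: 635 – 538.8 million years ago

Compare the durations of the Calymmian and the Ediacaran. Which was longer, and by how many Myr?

Calymmian, by 103.8 million years

Calymmian: 1600 − 1400 = 200 Myr.
Ediacaran: 635 − 538.8 = 96.2 Myr.
Difference: 200 − 96.2 = 103.8 Myr, so the Calymmian was longer.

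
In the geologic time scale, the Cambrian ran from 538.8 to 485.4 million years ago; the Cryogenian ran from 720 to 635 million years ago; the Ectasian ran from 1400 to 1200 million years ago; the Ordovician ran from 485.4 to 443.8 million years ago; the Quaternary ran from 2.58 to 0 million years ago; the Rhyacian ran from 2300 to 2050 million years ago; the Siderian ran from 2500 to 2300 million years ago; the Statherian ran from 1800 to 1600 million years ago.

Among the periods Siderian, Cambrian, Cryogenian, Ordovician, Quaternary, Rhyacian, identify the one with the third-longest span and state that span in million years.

Cryogenian, 85 million years

Start − end for each: Siderian 2500 − 2300 = 200; Cambrian 538.8 − 485.4 = 53.4; Cryogenian 720 − 635 = 85; Ordovician 485.4 − 443.8 = 41.6; Quaternary 2.58 − 0 = 2.58; Rhyacian 2300 − 2050 = 250.
Ranking these from longest: Rhyacian > Siderian > Cryogenian > Cambrian > Ordovician > Quaternary.
Position 3 in that ranking is Cryogenian, which lasted 85 Myr.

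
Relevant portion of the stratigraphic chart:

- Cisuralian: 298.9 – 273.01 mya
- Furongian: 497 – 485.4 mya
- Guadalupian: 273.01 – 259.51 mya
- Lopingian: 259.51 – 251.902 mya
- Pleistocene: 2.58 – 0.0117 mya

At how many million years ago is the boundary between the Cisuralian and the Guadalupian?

273.01 mya

The Cisuralian ends and the Guadalupian begins at 273.01 mya.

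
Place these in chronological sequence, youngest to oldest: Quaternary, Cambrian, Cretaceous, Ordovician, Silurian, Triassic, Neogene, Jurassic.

Quaternary, Neogene, Cretaceous, Jurassic, Triassic, Silurian, Ordovician, Cambrian

Group by era (each group listed oldest first) — Paleozoic: Cambrian, Ordovician, Silurian; Mesozoic: Triassic, Jurassic, Cretaceous; Cenozoic: Neogene, Quaternary. The eras run Paleozoic → Mesozoic → Cenozoic. Concatenating the groups in that era order and then reversing gives youngest to oldest.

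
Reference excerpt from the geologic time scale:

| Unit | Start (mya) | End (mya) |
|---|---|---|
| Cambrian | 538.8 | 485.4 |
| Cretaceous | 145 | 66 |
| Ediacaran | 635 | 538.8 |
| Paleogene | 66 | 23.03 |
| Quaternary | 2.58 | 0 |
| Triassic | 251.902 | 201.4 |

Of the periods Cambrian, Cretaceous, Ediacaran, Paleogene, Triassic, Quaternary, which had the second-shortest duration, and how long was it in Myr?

Paleogene, 42.97 million years

Durations: Cambrian 53.4; Cretaceous 79; Ediacaran 96.2; Paleogene 42.97; Triassic 50.502; Quaternary 2.58 Myr.
Sorted shortest-first: Quaternary (2.58), Paleogene (42.97), Triassic (50.502), Cambrian (53.4), Cretaceous (79), Ediacaran (96.2).
The second shortest is Paleogene at 42.97 Myr.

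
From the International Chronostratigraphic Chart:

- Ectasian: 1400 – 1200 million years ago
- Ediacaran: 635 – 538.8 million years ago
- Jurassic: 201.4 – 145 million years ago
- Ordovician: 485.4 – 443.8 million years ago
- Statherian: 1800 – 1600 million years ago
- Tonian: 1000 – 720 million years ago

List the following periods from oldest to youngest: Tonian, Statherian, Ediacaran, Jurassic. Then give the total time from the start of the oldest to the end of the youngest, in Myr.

Statherian, Tonian, Ediacaran, Jurassic; total span 1655 Myr

Start ages (Ma): Statherian 1800, Tonian 1000, Ediacaran 635, Jurassic 201.4.
Ordered oldest to youngest: Statherian, Tonian, Ediacaran, Jurassic.
Span = 1800 − 145 = 1655 Myr.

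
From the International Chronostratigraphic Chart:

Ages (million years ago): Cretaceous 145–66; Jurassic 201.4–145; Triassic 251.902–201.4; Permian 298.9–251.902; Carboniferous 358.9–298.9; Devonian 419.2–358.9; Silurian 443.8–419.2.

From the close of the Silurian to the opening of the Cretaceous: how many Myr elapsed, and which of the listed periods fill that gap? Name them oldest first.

The Silurian closes at 419.2 Ma and the Cretaceous opens at 145 Ma, so the interval is 419.2 − 145 = 274.2 Myr.
A period fits inside if it starts at or after 419.2 Ma and ends at or before 145 Ma; oldest first that gives Devonian, Carboniferous, Permian, Triassic, Jurassic.

274.2 million years; Devonian, Carboniferous, Permian, Triassic, Jurassic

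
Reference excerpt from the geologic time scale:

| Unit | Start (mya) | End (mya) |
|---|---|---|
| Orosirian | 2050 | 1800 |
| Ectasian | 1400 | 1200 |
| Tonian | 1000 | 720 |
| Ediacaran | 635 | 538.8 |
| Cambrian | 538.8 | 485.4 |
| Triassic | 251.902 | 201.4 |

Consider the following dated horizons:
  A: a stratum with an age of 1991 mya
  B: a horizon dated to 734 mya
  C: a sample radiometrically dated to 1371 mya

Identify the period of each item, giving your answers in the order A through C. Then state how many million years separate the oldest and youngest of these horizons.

Match each age against the start–end ranges in the excerpt: A = 1991 Ma → Orosirian (2050–1800); B = 734 Ma → Tonian (1000–720); C = 1371 Ma → Ectasian (1400–1200).
The largest age is 1991 Ma and the smallest is 734 Ma; their difference is 1257 Myr.

A — Orosirian; B — Tonian; C — Ectasian; span 1257 million years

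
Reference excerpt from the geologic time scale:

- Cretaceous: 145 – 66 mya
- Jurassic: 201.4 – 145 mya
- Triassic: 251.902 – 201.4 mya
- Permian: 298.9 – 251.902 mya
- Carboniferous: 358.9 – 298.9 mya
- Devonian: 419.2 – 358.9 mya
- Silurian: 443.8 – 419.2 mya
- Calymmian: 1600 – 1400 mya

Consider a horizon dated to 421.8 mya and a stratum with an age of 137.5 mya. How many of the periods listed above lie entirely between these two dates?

The older date is 421.8 Ma and the younger is 137.5 Ma.
Periods with start < 421.8 and end > 137.5 Ma: Devonian (419.2–358.9), Carboniferous (358.9–298.9), Permian (298.9–251.902), Triassic (251.902–201.4), Jurassic (201.4–145).
That is 5 complete periods.

5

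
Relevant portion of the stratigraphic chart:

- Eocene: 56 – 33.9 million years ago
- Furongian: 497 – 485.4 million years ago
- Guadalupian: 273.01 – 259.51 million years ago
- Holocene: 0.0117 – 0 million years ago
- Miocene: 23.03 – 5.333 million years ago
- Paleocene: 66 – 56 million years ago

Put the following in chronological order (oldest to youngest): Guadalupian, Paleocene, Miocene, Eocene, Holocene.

Guadalupian, Paleocene, Eocene, Miocene, Holocene

Sorting by start age (descending Ma, since larger Ma = older): Guadalupian start 273.01, Paleocene start 66, Eocene start 56, Miocene start 23.03, Holocene start 0.0117.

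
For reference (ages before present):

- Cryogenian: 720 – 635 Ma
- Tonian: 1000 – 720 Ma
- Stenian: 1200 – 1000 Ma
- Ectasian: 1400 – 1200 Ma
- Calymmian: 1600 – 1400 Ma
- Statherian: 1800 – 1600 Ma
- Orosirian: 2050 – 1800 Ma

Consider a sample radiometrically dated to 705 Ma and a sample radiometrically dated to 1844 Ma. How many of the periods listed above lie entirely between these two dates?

5

The older date is 1844 Ma and the younger is 705 Ma.
Periods with start < 1844 and end > 705 Ma: Statherian (1800–1600), Calymmian (1600–1400), Ectasian (1400–1200), Stenian (1200–1000), Tonian (1000–720).
That is 5 complete periods.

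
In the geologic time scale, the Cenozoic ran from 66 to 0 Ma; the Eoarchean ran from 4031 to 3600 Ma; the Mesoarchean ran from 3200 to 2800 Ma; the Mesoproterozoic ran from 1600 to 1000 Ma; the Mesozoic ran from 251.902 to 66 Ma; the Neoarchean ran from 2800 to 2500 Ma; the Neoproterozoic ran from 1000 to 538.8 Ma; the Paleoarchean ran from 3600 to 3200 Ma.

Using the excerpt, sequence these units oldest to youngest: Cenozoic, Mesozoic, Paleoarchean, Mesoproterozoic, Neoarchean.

The oldest of these is Paleoarchean (starts 3600 Ma) and the youngest is Cenozoic (ends 0 Ma).
In between, by decreasing start age: Neoarchean (2800), Mesoproterozoic (1600), Mesozoic (251.902).

Paleoarchean, Neoarchean, Mesoproterozoic, Mesozoic, Cenozoic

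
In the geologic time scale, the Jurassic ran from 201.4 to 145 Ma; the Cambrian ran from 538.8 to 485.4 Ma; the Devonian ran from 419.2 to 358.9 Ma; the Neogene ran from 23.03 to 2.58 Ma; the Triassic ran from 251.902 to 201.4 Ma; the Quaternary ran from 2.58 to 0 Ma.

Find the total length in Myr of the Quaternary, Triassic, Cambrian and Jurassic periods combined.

Duration is start − end for each: (2.58 − 0) + (251.902 − 201.4) + (538.8 − 485.4) + (201.4 − 145).
That is 2.58 + 50.502 + 53.4 + 56.4, which totals 162.882 million years.

162.882 million years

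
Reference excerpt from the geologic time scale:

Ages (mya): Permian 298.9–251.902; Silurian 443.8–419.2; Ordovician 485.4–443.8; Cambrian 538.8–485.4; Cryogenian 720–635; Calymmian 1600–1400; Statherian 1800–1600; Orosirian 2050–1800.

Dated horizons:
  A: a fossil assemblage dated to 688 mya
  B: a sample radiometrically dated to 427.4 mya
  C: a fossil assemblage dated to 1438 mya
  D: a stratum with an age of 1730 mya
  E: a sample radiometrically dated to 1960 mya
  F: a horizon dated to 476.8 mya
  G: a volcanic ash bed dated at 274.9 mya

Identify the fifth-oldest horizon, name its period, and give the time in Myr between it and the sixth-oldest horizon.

Larger Ma means older, so oldest first: E 1960 > D 1730 > C 1438 > A 688 > F 476.8 > B 427.4 > G 274.9.
Counting 5 along gives F (476.8 Ma); the excerpt puts that inside the Ordovician, 485.4–443.8 Ma.
Next in line is B (427.4 Ma), and 476.8 − 427.4 = 49.4 Myr.

F, in the Ordovician; 49.4 million years to B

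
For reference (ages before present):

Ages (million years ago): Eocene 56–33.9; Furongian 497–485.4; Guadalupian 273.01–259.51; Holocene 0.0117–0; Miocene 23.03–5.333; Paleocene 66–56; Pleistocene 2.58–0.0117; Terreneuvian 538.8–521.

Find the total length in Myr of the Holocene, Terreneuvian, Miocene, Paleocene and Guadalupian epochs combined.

Duration is start − end for each: (0.0117 − 0) + (538.8 − 521) + (23.03 − 5.333) + (66 − 56) + (273.01 − 259.51).
That is 0.0117 + 17.8 + 17.697 + 10 + 13.5, which totals 59.0087 million years.

59.0087 million years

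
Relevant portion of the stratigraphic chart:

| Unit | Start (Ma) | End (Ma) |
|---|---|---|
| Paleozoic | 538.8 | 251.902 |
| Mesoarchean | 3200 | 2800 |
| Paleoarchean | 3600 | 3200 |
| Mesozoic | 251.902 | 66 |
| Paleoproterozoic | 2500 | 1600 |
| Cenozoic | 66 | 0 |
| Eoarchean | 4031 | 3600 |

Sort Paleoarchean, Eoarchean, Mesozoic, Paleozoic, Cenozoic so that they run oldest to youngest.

Eoarchean, Paleoarchean, Paleozoic, Mesozoic, Cenozoic

The oldest of these is Eoarchean (starts 4031 Ma) and the youngest is Cenozoic (ends 0 Ma).
In between, by decreasing start age: Paleoarchean (3600), Paleozoic (538.8), Mesozoic (251.902).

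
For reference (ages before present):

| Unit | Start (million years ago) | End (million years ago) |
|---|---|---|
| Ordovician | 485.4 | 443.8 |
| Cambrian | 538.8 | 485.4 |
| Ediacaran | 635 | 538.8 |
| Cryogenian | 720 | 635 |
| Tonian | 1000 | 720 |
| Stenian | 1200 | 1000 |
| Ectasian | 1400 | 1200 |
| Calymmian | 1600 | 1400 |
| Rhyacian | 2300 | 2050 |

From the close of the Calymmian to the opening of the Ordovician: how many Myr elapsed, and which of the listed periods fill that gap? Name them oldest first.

The Calymmian closes at 1400 Ma and the Ordovician opens at 485.4 Ma, so the interval is 1400 − 485.4 = 914.6 Myr.
A period fits inside if it starts at or after 1400 Ma and ends at or before 485.4 Ma; oldest first that gives Ectasian, Stenian, Tonian, Cryogenian, Ediacaran, Cambrian.

914.6 million years; Ectasian, Stenian, Tonian, Cryogenian, Ediacaran, Cambrian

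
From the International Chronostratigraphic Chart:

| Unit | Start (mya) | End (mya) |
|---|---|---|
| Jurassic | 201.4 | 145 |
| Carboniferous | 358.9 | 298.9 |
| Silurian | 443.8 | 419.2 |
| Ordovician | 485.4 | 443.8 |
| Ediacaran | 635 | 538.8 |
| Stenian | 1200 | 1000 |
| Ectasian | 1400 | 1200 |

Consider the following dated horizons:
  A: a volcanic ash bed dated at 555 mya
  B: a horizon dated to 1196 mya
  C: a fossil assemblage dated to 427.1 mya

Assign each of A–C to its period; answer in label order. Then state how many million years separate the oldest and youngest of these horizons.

A: 555 Ma lies in 635–538.8 Ma, so Ediacaran.
B: 1196 Ma lies in 1200–1000 Ma, so Stenian.
C: 427.1 Ma lies in 443.8–419.2 Ma, so Silurian.
Oldest = 1196 Ma, youngest = 427.1 Ma → span 768.9 Myr.

A — Ediacaran; B — Stenian; C — Silurian; span 768.9 million years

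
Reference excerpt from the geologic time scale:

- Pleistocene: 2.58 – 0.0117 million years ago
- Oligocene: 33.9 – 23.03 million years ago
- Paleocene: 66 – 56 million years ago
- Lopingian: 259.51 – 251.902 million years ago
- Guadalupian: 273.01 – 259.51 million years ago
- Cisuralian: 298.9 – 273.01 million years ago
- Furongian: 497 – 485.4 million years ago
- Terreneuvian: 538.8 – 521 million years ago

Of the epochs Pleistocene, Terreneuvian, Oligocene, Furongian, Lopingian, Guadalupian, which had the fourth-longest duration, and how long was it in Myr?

Start − end for each: Pleistocene 2.58 − 0.0117 = 2.5683; Terreneuvian 538.8 − 521 = 17.8; Oligocene 33.9 − 23.03 = 10.87; Furongian 497 − 485.4 = 11.6; Lopingian 259.51 − 251.902 = 7.608; Guadalupian 273.01 − 259.51 = 13.5.
Ranking these from longest: Terreneuvian > Guadalupian > Furongian > Oligocene > Lopingian > Pleistocene.
Position 4 in that ranking is Oligocene, which lasted 10.87 Myr.

Oligocene, 10.87 million years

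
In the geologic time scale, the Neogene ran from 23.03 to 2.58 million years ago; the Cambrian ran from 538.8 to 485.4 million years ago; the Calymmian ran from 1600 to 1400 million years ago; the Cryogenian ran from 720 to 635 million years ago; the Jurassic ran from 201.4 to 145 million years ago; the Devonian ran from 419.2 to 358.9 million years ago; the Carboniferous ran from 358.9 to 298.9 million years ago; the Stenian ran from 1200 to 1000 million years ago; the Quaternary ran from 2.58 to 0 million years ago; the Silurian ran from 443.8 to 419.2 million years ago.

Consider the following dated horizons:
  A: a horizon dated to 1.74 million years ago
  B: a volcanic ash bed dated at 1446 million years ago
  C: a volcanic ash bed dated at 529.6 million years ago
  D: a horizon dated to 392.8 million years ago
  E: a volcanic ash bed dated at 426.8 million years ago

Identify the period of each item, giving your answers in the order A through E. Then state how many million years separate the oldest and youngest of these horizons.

A: 1.74 Ma lies in 2.58–0 Ma, so Quaternary.
B: 1446 Ma lies in 1600–1400 Ma, so Calymmian.
C: 529.6 Ma lies in 538.8–485.4 Ma, so Cambrian.
D: 392.8 Ma lies in 419.2–358.9 Ma, so Devonian.
E: 426.8 Ma lies in 443.8–419.2 Ma, so Silurian.
Oldest = 1446 Ma, youngest = 1.74 Ma → span 1444.26 Myr.

A — Quaternary; B — Calymmian; C — Cambrian; D — Devonian; E — Silurian; span 1444.26 million years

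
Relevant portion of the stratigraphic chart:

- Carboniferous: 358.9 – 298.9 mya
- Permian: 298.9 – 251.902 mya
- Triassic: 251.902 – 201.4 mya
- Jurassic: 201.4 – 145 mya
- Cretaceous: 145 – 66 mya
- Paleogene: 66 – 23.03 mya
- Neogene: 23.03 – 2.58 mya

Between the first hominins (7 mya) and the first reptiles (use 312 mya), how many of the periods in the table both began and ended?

The older date is 312 Ma and the younger is 7 Ma.
Periods with start < 312 and end > 7 Ma: Permian (298.9–251.902), Triassic (251.902–201.4), Jurassic (201.4–145), Cretaceous (145–66), Paleogene (66–23.03).
That is 5 complete periods.

5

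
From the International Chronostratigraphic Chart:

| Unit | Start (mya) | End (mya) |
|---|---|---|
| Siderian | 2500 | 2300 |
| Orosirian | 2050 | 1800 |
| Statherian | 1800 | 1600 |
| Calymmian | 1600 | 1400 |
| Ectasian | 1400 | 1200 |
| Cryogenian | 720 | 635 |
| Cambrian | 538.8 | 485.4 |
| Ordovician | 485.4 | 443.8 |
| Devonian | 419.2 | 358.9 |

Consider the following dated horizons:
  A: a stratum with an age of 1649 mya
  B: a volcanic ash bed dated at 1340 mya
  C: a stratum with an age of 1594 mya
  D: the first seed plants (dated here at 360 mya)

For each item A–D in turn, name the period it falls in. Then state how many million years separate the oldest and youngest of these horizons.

A — Statherian; B — Ectasian; C — Calymmian; D — Devonian; span 1289 million years

A: 1649 Ma lies in 1800–1600 Ma, so Statherian.
B: 1340 Ma lies in 1400–1200 Ma, so Ectasian.
C: 1594 Ma lies in 1600–1400 Ma, so Calymmian.
D: 360 Ma lies in 419.2–358.9 Ma, so Devonian.
Oldest = 1649 Ma, youngest = 360 Ma → span 1289 Myr.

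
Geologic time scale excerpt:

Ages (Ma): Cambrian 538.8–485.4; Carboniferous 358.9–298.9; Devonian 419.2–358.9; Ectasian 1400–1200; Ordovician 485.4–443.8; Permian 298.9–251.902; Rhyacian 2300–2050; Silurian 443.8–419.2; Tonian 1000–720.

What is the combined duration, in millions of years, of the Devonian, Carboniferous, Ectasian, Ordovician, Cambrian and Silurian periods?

439.9 million years

Each duration: Devonian = 60.3; Carboniferous = 60; Ectasian = 200; Ordovician = 41.6; Cambrian = 53.4; Silurian = 24.6.
Sum: 60.3 + 60 + 200 + 41.6 + 53.4 + 24.6 = 439.9 Myr.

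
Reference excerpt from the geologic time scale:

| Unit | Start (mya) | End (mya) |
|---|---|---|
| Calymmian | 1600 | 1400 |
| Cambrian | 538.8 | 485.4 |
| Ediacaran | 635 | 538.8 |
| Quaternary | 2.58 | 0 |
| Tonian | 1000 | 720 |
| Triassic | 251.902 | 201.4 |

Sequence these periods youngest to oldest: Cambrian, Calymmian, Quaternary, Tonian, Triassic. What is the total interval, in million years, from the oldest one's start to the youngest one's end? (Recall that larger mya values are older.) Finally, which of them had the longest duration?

Start ages (Ma): Calymmian 1600, Tonian 1000, Cambrian 538.8, Triassic 251.902, Quaternary 2.58.
Ordered youngest to oldest: Quaternary, Triassic, Cambrian, Tonian, Calymmian.
Span = 1600 − 0 = 1600 Myr.
Durations: Quaternary 2.58, Triassic 50.502, Cambrian 53.4, Calymmian 200, Tonian 280 → longest is Tonian (280 Myr).

Quaternary → Triassic → Cambrian → Tonian → Calymmian; total span 1600 Myr; longest is Tonian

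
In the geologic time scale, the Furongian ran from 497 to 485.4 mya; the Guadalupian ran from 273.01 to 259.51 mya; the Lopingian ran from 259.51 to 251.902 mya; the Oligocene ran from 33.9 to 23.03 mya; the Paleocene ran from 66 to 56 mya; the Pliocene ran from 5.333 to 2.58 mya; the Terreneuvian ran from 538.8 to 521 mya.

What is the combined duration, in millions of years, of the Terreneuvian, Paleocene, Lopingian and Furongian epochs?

Duration is start − end for each: (538.8 − 521) + (66 − 56) + (259.51 − 251.902) + (497 − 485.4).
That is 17.8 + 10 + 7.608 + 11.6, which totals 47.008 million years.

47.008 million years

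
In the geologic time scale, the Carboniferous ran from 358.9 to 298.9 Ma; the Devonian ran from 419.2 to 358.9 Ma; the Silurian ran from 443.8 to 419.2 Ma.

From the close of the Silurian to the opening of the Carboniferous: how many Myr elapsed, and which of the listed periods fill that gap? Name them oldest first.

60.3 million years; Devonian

End of Silurian = 419.2 Ma; start of Carboniferous = 358.9 Ma.
Gap = 419.2 − 358.9 = 60.3 Myr.
Periods wholly inside 419.2–358.9 Ma: Devonian (419.2–358.9).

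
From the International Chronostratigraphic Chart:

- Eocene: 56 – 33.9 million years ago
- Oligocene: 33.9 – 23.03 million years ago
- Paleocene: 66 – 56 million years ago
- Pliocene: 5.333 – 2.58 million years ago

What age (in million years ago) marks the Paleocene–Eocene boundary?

The Paleocene ends and the Eocene begins at 56 million years ago.

56 million years ago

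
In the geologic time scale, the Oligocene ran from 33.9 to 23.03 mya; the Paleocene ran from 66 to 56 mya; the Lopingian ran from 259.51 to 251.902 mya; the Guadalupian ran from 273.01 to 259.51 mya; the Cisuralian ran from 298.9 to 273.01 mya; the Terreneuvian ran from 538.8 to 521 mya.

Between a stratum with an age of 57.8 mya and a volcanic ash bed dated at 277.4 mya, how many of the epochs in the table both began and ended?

2

The older date is 277.4 Ma and the younger is 57.8 Ma.
Epochs with start < 277.4 and end > 57.8 Ma: Guadalupian (273.01–259.51), Lopingian (259.51–251.902).
That is 2 complete epochs.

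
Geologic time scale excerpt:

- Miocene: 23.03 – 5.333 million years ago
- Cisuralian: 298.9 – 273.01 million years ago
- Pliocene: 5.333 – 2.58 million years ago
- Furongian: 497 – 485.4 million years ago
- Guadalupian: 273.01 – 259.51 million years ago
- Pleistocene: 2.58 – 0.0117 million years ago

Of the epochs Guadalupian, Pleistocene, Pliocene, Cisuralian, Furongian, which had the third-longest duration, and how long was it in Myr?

Furongian, 11.6 million years

Start − end for each: Guadalupian 273.01 − 259.51 = 13.5; Pleistocene 2.58 − 0.0117 = 2.5683; Pliocene 5.333 − 2.58 = 2.753; Cisuralian 298.9 − 273.01 = 25.89; Furongian 497 − 485.4 = 11.6.
Ranking these from longest: Cisuralian > Guadalupian > Furongian > Pliocene > Pleistocene.
Position 3 in that ranking is Furongian, which lasted 11.6 Myr.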